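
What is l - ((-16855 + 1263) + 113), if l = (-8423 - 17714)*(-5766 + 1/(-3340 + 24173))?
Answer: 3139979337556/20833 ≈ 1.5072e+8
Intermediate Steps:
l = 3139656863549/20833 (l = -26137*(-5766 + 1/20833) = -26137*(-120123077/20833) = 3139656863549/20833 ≈ 1.5071e+8)
l - ((-16855 + 1263) + 113) = 3139656863549/20833 - ((-16855 + 1263) + 113) = 3139656863549/20833 - (-15592 + 113) = 3139656863549/20833 - 1*(-15479) = 3139656863549/20833 + 15479 = 3139979337556/20833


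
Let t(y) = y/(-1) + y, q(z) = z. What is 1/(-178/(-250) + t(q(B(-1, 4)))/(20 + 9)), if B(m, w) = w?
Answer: 125/89 ≈ 1.4045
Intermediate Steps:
t(y) = 0 (t(y) = y*(-1) + y = -y + y = 0)
1/(-178/(-250) + t(q(B(-1, 4)))/(20 + 9)) = 1/(-178/(-250) + 0/(20 + 9)) = 1/(-178*(-1/250) + 0/29) = 1/(89/125 + 0*(1/29)) = 1/(89/125 + 0) = 1/(89/125) = 125/89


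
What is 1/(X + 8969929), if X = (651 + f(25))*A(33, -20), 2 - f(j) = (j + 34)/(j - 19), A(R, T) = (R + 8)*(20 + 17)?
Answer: 6/59673677 ≈ 1.0055e-7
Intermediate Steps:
A(R, T) = 296 + 37*R (A(R, T) = (8 + R)*37 = 296 + 37*R)
f(j) = 2 - (34 + j)/(-19 + j) (f(j) = 2 - (j + 34)/(j - 19) = 2 - (34 + j)/(-19 + j))
X = 5854103/6 (X = (651 + (-72 + 25)/(-19 + 25))*(296 + 37*33) = (651 - 47/6)*(296 + 1221) = (651 + (⅙)*(-47))*1517 = (651 - 47/6)*1517 = (3859/6)*1517 = 5854103/6 ≈ 9.7568e+5)
1/(X + 8969929) = 1/(5854103/6 + 8969929) = 1/(59673677/6) = 6/59673677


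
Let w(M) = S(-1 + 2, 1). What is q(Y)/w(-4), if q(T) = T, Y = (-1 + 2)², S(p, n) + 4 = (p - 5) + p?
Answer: -⅐ ≈ -0.14286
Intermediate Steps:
S(p, n) = -9 + 2*p (S(p, n) = -4 + ((p - 5) + p) = -4 + ((-5 + p) + p) = -4 + (-5 + 2*p) = -9 + 2*p)
w(M) = -7 (w(M) = -9 + 2*(-1 + 2) = -9 + 2*1 = -9 + 2 = -7)
Y = 1 (Y = 1² = 1)
q(Y)/w(-4) = 1/(-7) = 1*(-⅐) = -⅐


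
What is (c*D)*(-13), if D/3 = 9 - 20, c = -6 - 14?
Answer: -8580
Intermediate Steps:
c = -20
D = -33 (D = 3*(9 - 20) = 3*(-11) = -33)
(c*D)*(-13) = -20*(-33)*(-13) = 660*(-13) = -8580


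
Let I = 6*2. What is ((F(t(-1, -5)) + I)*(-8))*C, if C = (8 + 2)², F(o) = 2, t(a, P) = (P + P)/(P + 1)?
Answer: -11200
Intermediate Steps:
t(a, P) = 2*P/(1 + P) (t(a, P) = (2*P)/(1 + P) = 2*P/(1 + P))
I = 12
C = 100 (C = 10² = 100)
((F(t(-1, -5)) + I)*(-8))*C = ((2 + 12)*(-8))*100 = (14*(-8))*100 = -112*100 = -11200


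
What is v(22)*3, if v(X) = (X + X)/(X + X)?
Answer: 3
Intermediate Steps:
v(X) = 1 (v(X) = (2*X)/((2*X)) = (2*X)*(1/(2*X)) = 1)
v(22)*3 = 1*3 = 3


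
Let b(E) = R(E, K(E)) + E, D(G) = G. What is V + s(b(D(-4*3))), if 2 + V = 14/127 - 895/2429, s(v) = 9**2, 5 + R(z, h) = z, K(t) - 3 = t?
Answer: 24290498/308483 ≈ 78.742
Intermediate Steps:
K(t) = 3 + t
R(z, h) = -5 + z
b(E) = -5 + 2*E (b(E) = (-5 + E) + E = -5 + 2*E)
s(v) = 81
V = -696625/308483 (V = -2 + (14/127 - 895/2429) = -2 - 79659/308483 = -696625/308483 ≈ -2.2582)
V + s(b(D(-4*3))) = -696625/308483 + 81 = 24290498/308483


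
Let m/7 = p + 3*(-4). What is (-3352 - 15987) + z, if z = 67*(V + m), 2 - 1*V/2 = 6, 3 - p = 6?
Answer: -26910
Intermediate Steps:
p = -3 (p = 3 - 1*6 = 3 - 6 = -3)
V = -8 (V = 4 - 2*6 = 4 - 12 = -8)
m = -105 (m = 7*(-3 + 3*(-4)) = 7*(-3 - 12) = 7*(-15) = -105)
z = -7571 (z = 67*(-8 - 105) = 67*(-113) = -7571)
(-3352 - 15987) + z = (-3352 - 15987) - 7571 = -19339 - 7571 = -26910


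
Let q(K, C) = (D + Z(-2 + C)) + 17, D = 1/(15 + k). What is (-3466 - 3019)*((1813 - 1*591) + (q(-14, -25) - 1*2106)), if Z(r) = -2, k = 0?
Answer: 16905098/3 ≈ 5.6350e+6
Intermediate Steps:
D = 1/15 (D = 1/(15 + 0) = 1/15 ≈ 0.066667)
q(K, C) = 226/15 (q(K, C) = (1/15 - 2) + 17 = -29/15 + 17 = 226/15)
(-3466 - 3019)*((1813 - 1*591) + (q(-14, -25) - 1*2106)) = (-3466 - 3019)*((1813 - 1*591) + (226/15 - 1*2106)) = -6485*((1813 - 591) + (226/15 - 2106)) = -6485*(1222 - 31364/15) = -6485*(-13034/15) = 16905098/3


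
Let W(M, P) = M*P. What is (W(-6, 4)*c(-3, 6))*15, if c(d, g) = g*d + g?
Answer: 4320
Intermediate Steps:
c(d, g) = g + d*g (c(d, g) = d*g + g = g + d*g)
(W(-6, 4)*c(-3, 6))*15 = ((-6*4)*(6*(1 - 3)))*15 = -144*(-2)*15 = -24*(-12)*15 = 288*15 = 4320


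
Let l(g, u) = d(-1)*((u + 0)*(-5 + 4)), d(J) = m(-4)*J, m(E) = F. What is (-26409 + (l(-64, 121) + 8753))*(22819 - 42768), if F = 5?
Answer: 340150399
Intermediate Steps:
m(E) = 5
d(J) = 5*J
l(g, u) = 5*u (l(g, u) = (5*(-1))*((u + 0)*(-5 + 4)) = -5*u*(-1) = -(-5)*u = 5*u)
(-26409 + (l(-64, 121) + 8753))*(22819 - 42768) = (-26409 + (5*121 + 8753))*(22819 - 42768) = (-26409 + (605 + 8753))*(-19949) = (-26409 + 9358)*(-19949) = -17051*(-19949) = 340150399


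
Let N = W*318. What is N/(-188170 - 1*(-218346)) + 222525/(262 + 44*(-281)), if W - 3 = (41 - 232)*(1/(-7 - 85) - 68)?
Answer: 331875489789/2799789632 ≈ 118.54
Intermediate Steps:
W = 1195363/92 (W = 3 + (41 - 232)*(1/(-7 - 85) - 68) = 3 - 191*(1/(-92) - 68) = 3 - 191*(-1/92 - 68) = 3 - 191*(-6257/92) = 3 + 1195087/92 = 1195363/92 ≈ 12993.)
N = 190062717/46 (N = (1195363/92)*318 = 190062717/46 ≈ 4.1318e+6)
N/(-188170 - 1*(-218346)) + 222525/(262 + 44*(-281)) = 190062717/(46*(-188170 - 1*(-218346))) + 222525/(262 + 44*(-281)) = 190062717/(46*(-188170 + 218346)) + 222525/(262 - 12364) = (190062717/46)/30176 + 222525/(-12102) = (190062717/46)*(1/30176) + 222525*(-1/12102) = 190062717/1388096 - 74175/4034 = 331875489789/2799789632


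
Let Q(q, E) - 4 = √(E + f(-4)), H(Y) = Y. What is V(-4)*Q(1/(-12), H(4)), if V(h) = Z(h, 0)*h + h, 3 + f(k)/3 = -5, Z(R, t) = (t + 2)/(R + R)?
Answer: -12 - 6*I*√5 ≈ -12.0 - 13.416*I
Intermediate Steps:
Z(R, t) = (2 + t)/(2*R) (Z(R, t) = (2 + t)/((2*R)) = (2 + t)*(1/(2*R)) = (2 + t)/(2*R))
f(k) = -24 (f(k) = -9 + 3*(-5) = -9 - 15 = -24)
Q(q, E) = 4 + √(-24 + E) (Q(q, E) = 4 + √(E - 24) = 4 + √(-24 + E))
V(h) = 1 + h (V(h) = ((2 + 0)/(2*h))*h + h = ((½)*2/h)*h + h = h/h + h = 1 + h)
V(-4)*Q(1/(-12), H(4)) = (1 - 4)*(4 + √(-24 + 4)) = -3*(4 + √(-20)) = -3*(4 + 2*I*√5) = -12 - 6*I*√5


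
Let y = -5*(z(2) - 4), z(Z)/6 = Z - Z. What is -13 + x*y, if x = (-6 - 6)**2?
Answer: 2867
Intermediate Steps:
x = 144 (x = (-12)**2 = 144)
z(Z) = 0 (z(Z) = 6*(Z - Z) = 6*0 = 0)
y = 20 (y = -5*(0 - 4) = -5*(-4) = 20)
-13 + x*y = -13 + 144*20 = -13 + 2880 = 2867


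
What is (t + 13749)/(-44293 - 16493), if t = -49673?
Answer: 17962/30393 ≈ 0.59099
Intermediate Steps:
(t + 13749)/(-44293 - 16493) = (-49673 + 13749)/(-44293 - 16493) = -35924/(-60786) = -35924*(-1/60786) = 17962/30393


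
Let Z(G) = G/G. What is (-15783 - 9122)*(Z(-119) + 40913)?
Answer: -1018963170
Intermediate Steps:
Z(G) = 1
(-15783 - 9122)*(Z(-119) + 40913) = (-15783 - 9122)*(1 + 40913) = -24905*40914 = -1018963170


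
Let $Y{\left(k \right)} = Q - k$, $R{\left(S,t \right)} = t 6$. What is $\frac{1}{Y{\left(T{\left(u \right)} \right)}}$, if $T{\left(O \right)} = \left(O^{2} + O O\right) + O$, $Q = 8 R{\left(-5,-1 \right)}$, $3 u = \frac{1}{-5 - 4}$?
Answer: $- \frac{729}{34967} \approx -0.020848$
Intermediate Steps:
$R{\left(S,t \right)} = 6 t$
$u = - \frac{1}{27}$ ($u = \frac{1}{3 \left(-5 - 4\right)} = \frac{1}{3 \left(-9\right)} = \frac{1}{3} \left(- \frac{1}{9}\right) = - \frac{1}{27} \approx -0.037037$)
$Q = -48$ ($Q = 8 \cdot 6 \left(-1\right) = 8 \left(-6\right) = -48$)
$T{\left(O \right)} = O + 2 O^{2}$ ($T{\left(O \right)} = \left(O^{2} + O^{2}\right) + O = 2 O^{2} + O = O + 2 O^{2}$)
$Y{\left(k \right)} = -48 - k$
$\frac{1}{Y{\left(T{\left(u \right)} \right)}} = \frac{1}{-48 - - \frac{1 + 2 \left(- \frac{1}{27}\right)}{27}} = \frac{1}{-48 - - \frac{1 - \frac{2}{27}}{27}} = \frac{1}{-48 - \left(- \frac{1}{27}\right) \frac{25}{27}} = \frac{1}{-48 - - \frac{25}{729}} = \frac{1}{-48 + \frac{25}{729}} = \frac{1}{- \frac{34967}{729}} = - \frac{729}{34967}$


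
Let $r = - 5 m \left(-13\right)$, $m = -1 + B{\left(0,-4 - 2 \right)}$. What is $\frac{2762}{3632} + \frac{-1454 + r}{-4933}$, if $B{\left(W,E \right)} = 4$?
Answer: $\frac{9098817}{8958328} \approx 1.0157$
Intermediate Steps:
$m = 3$ ($m = -1 + 4 = 3$)
$r = 195$ ($r = \left(-5\right) 3 \left(-13\right) = \left(-15\right) \left(-13\right) = 195$)
$\frac{2762}{3632} + \frac{-1454 + r}{-4933} = \frac{2762}{3632} + \frac{-1454 + 195}{-4933} = 2762 \cdot \frac{1}{3632} - - \frac{1259}{4933} = \frac{1381}{1816} + \frac{1259}{4933} = \frac{9098817}{8958328}$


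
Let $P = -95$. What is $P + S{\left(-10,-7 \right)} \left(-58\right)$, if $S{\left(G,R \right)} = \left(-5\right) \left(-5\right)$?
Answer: $-1545$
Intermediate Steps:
$S{\left(G,R \right)} = 25$
$P + S{\left(-10,-7 \right)} \left(-58\right) = -95 + 25 \left(-58\right) = -95 - 1450 = -1545$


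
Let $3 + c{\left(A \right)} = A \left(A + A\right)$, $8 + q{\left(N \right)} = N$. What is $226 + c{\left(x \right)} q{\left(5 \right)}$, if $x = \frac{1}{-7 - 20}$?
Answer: $\frac{57103}{243} \approx 234.99$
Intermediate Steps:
$q{\left(N \right)} = -8 + N$
$x = - \frac{1}{27}$ ($x = \frac{1}{-27} = - \frac{1}{27} \approx -0.037037$)
$c{\left(A \right)} = -3 + 2 A^{2}$ ($c{\left(A \right)} = -3 + A \left(A + A\right) = -3 + A 2 A = -3 + 2 A^{2}$)
$226 + c{\left(x \right)} q{\left(5 \right)} = 226 + \left(-3 + 2 \left(- \frac{1}{27}\right)^{2}\right) \left(-8 + 5\right) = 226 + \left(-3 + 2 \cdot \frac{1}{729}\right) \left(-3\right) = 226 + \left(-3 + \frac{2}{729}\right) \left(-3\right) = 226 - - \frac{2185}{243} = 226 + \frac{2185}{243} = \frac{57103}{243}$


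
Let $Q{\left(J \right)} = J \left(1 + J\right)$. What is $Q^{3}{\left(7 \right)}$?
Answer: $175616$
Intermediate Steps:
$Q^{3}{\left(7 \right)} = \left(7 \left(1 + 7\right)\right)^{3} = \left(7 \cdot 8\right)^{3} = 56^{3} = 175616$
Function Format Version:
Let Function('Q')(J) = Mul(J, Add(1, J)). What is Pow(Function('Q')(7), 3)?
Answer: 175616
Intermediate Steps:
Pow(Function('Q')(7), 3) = Pow(Mul(7, Add(1, 7)), 3) = Pow(Mul(7, 8), 3) = Pow(56, 3) = 175616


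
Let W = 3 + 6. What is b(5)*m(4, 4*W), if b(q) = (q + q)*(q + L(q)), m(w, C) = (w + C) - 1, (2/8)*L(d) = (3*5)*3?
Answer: 72150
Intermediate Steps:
W = 9
L(d) = 180 (L(d) = 4*((3*5)*3) = 4*(15*3) = 4*45 = 180)
m(w, C) = -1 + C + w (m(w, C) = (C + w) - 1 = -1 + C + w)
b(q) = 2*q*(180 + q) (b(q) = (q + q)*(q + 180) = (2*q)*(180 + q) = 2*q*(180 + q))
b(5)*m(4, 4*W) = (2*5*(180 + 5))*(-1 + 4*9 + 4) = (2*5*185)*(-1 + 36 + 4) = 1850*39 = 72150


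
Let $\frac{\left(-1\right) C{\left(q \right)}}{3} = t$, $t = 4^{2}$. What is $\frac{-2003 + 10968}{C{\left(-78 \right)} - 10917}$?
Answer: $- \frac{1793}{2193} \approx -0.8176$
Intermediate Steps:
$t = 16$
$C{\left(q \right)} = -48$ ($C{\left(q \right)} = \left(-3\right) 16 = -48$)
$\frac{-2003 + 10968}{C{\left(-78 \right)} - 10917} = \frac{-2003 + 10968}{-48 - 10917} = \frac{8965}{-10965} = 8965 \left(- \frac{1}{10965}\right) = - \frac{1793}{2193}$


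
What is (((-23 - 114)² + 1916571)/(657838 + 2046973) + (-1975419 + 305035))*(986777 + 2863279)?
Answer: -17394826678003996704/2704811 ≈ -6.4311e+12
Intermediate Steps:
(((-23 - 114)² + 1916571)/(657838 + 2046973) + (-1975419 + 305035))*(986777 + 2863279) = (((-137)² + 1916571)/2704811 - 1670384)*3850056 = ((18769 + 1916571)*(1/2704811) - 1670384)*3850056 = (1935340*(1/2704811) - 1670384)*3850056 = (1935340/2704811 - 1670384)*3850056 = -4518071082084/2704811*3850056 = -17394826678003996704/2704811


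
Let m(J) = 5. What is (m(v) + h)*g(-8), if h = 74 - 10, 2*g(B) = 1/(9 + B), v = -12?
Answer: 69/2 ≈ 34.500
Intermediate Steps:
g(B) = 1/(2*(9 + B))
h = 64
(m(v) + h)*g(-8) = (5 + 64)*(1/(2*(9 - 8))) = 69*((½)/1) = 69*((½)*1) = 69*(½) = 69/2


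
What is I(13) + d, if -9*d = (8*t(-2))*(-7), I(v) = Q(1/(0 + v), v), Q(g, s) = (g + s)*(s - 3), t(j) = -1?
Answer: 14572/117 ≈ 124.55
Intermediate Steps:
Q(g, s) = (-3 + s)*(g + s) (Q(g, s) = (g + s)*(-3 + s) = (-3 + s)*(g + s))
I(v) = 1 + v**2 - 3*v - 3/v (I(v) = v**2 - 3/(0 + v) - 3*v + v/(0 + v) = v**2 - 3/v - 3*v + v/v = v**2 - 3/v - 3*v + 1 = 1 + v**2 - 3*v - 3/v)
d = -56/9 (d = -8*(-1)*(-7)/9 = -(-8)*(-7)/9 = -1/9*56 = -56/9 ≈ -6.2222)
I(13) + d = (1 + 13**2 - 3*13 - 3/13) - 56/9 = (1 + 169 - 39 - 3*1/13) - 56/9 = (1 + 169 - 39 - 3/13) - 56/9 = 1700/13 - 56/9 = 14572/117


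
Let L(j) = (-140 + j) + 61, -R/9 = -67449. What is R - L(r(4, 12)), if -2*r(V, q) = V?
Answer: 607122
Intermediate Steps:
r(V, q) = -V/2
R = 607041 (R = -9*(-67449) = 607041)
L(j) = -79 + j
R - L(r(4, 12)) = 607041 - (-79 - 1/2*4) = 607041 - (-79 - 2) = 607041 - 1*(-81) = 607041 + 81 = 607122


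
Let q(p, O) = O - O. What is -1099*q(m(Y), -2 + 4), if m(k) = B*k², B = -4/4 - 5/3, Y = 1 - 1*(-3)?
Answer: 0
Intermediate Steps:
Y = 4 (Y = 1 + 3 = 4)
B = -8/3 (B = -4*¼ - 5*⅓ = -1 - 5/3 = -8/3 ≈ -2.6667)
m(k) = -8*k²/3
q(p, O) = 0
-1099*q(m(Y), -2 + 4) = -1099*0 = 0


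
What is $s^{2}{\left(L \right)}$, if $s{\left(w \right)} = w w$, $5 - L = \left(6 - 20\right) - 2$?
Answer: $194481$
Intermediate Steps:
$L = 21$ ($L = 5 - \left(\left(6 - 20\right) - 2\right) = 5 - \left(-14 - 2\right) = 5 - -16 = 5 + 16 = 21$)
$s{\left(w \right)} = w^{2}$
$s^{2}{\left(L \right)} = \left(21^{2}\right)^{2} = 441^{2} = 194481$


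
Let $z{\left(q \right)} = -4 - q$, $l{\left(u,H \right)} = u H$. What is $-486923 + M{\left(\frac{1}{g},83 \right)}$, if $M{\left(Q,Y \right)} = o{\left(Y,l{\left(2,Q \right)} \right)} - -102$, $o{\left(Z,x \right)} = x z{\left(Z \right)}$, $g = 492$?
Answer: $- \frac{39919351}{82} \approx -4.8682 \cdot 10^{5}$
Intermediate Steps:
$l{\left(u,H \right)} = H u$
$o{\left(Z,x \right)} = x \left(-4 - Z\right)$
$M{\left(Q,Y \right)} = 102 - 2 Q \left(4 + Y\right)$ ($M{\left(Q,Y \right)} = - Q 2 \left(4 + Y\right) - -102 = - 2 Q \left(4 + Y\right) + 102 = 102 - 2 Q \left(4 + Y\right)$)
$-486923 + M{\left(\frac{1}{g},83 \right)} = -486923 + \left(102 - \frac{2 \left(4 + 83\right)}{492}\right) = -486923 + \left(102 - \frac{1}{246} \cdot 87\right) = -486923 + \left(102 - \frac{29}{82}\right) = -486923 + \frac{8335}{82} = - \frac{39919351}{82}$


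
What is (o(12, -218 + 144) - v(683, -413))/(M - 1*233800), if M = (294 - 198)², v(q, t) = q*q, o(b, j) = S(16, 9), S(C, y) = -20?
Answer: 466509/224584 ≈ 2.0772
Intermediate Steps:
o(b, j) = -20
v(q, t) = q²
M = 9216 (M = 96² = 9216)
(o(12, -218 + 144) - v(683, -413))/(M - 1*233800) = (-20 - 1*683²)/(9216 - 1*233800) = (-20 - 1*466489)/(9216 - 233800) = (-20 - 466489)/(-224584) = -466509*(-1/224584) = 466509/224584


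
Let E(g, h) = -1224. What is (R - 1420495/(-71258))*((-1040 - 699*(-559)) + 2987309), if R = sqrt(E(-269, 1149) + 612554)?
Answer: 2398512909975/35629 + 3377010*sqrt(611330) ≈ 2.7077e+9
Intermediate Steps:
R = sqrt(611330) (R = sqrt(-1224 + 612554) = sqrt(611330) ≈ 781.88)
(R - 1420495/(-71258))*((-1040 - 699*(-559)) + 2987309) = (sqrt(611330) - 1420495/(-71258))*((-1040 - 699*(-559)) + 2987309) = (sqrt(611330) - 1420495*(-1/71258))*((-1040 + 390741) + 2987309) = (sqrt(611330) + 1420495/71258)*(389701 + 2987309) = (1420495/71258 + sqrt(611330))*3377010 = 2398512909975/35629 + 3377010*sqrt(611330)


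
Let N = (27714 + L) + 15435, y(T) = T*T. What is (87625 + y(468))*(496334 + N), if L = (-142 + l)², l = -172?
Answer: 195666287271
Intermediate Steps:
y(T) = T²
L = 98596 (L = (-142 - 172)² = (-314)² = 98596)
N = 141745 (N = (27714 + 98596) + 15435 = 126310 + 15435 = 141745)
(87625 + y(468))*(496334 + N) = (87625 + 468²)*(496334 + 141745) = (87625 + 219024)*638079 = 306649*638079 = 195666287271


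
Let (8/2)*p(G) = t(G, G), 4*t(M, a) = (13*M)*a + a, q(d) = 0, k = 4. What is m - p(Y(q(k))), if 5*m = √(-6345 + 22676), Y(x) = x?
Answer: √16331/5 ≈ 25.559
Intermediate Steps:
t(M, a) = a/4 + 13*M*a/4 (t(M, a) = ((13*M)*a + a)/4 = (13*M*a + a)/4 = (a + 13*M*a)/4 = a/4 + 13*M*a/4)
m = √16331/5 (m = √(-6345 + 22676)/5 = √16331/5 ≈ 25.559)
p(G) = G*(1 + 13*G)/16 (p(G) = (G*(1 + 13*G)/4)/4 = G*(1 + 13*G)/16)
m - p(Y(q(k))) = √16331/5 - 0*(1 + 13*0)/16 = √16331/5 - 0*(1 + 0)/16 = √16331/5 - 0/16 = √16331/5 - 1*0 = √16331/5 + 0 = √16331/5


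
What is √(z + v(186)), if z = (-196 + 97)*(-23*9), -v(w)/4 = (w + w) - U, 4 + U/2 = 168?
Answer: √20317 ≈ 142.54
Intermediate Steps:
U = 328 (U = -8 + 2*168 = -8 + 336 = 328)
v(w) = 1312 - 8*w (v(w) = -4*((w + w) - 1*328) = -4*(2*w - 328) = -4*(-328 + 2*w) = 1312 - 8*w)
z = 20493 (z = -99*(-207) = 20493)
√(z + v(186)) = √(20493 + (1312 - 8*186)) = √(20493 + (1312 - 1488)) = √(20493 - 176) = √20317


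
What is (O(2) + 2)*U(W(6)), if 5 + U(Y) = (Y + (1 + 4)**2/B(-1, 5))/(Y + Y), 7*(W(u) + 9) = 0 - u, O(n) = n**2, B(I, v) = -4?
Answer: -2309/92 ≈ -25.098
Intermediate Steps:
W(u) = -9 - u/7 (W(u) = -9 + (0 - u)/7 = -9 + (-u)/7 = -9 - u/7)
U(Y) = -5 + (-25/4 + Y)/(2*Y) (U(Y) = -5 + (Y + (1 + 4)**2/(-4))/(Y + Y) = -5 + (Y + 5**2*(-1/4))/((2*Y)) = -5 + (Y + 25*(-1/4))*(1/(2*Y)) = -5 + (Y - 25/4)*(1/(2*Y)) = -5 + (-25/4 + Y)*(1/(2*Y)) = -5 + (-25/4 + Y)/(2*Y))
(O(2) + 2)*U(W(6)) = (2**2 + 2)*((-25 - 36*(-9 - 1/7*6))/(8*(-9 - 1/7*6))) = (4 + 2)*((-25 - 36*(-9 - 6/7))/(8*(-9 - 6/7))) = 6*((-25 - 36*(-69/7))/(8*(-69/7))) = 6*((1/8)*(-7/69)*(-25 + 2484/7)) = 6*((1/8)*(-7/69)*(2309/7)) = 6*(-2309/552) = -2309/92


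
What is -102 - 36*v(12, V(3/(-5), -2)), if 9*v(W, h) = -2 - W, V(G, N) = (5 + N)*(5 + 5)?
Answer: -46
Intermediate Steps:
V(G, N) = 50 + 10*N (V(G, N) = (5 + N)*10 = 50 + 10*N)
v(W, h) = -2/9 - W/9 (v(W, h) = (-2 - W)/9 = -2/9 - W/9)
-102 - 36*v(12, V(3/(-5), -2)) = -102 - 36*(-2/9 - ⅑*12) = -102 - 36*(-2/9 - 4/3) = -102 - 36*(-14/9) = -102 + 56 = -46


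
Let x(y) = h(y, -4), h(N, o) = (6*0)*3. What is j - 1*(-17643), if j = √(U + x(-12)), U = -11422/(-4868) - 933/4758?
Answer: 17643 + 4*√125169075538/965081 ≈ 17644.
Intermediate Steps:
h(N, o) = 0 (h(N, o) = 0*3 = 0)
x(y) = 0
U = 2075168/965081 (U = -11422*(-1/4868) - 933*1/4758 = 5711/2434 - 311/1586 = 2075168/965081 ≈ 2.1503)
j = 4*√125169075538/965081 (j = √(2075168/965081 + 0) = √(2075168/965081) = 4*√125169075538/965081 ≈ 1.4664)
j - 1*(-17643) = 4*√125169075538/965081 - 1*(-17643) = 4*√125169075538/965081 + 17643 = 17643 + 4*√125169075538/965081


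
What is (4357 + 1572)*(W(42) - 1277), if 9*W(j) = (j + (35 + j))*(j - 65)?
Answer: -84369670/9 ≈ -9.3744e+6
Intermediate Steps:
W(j) = (-65 + j)*(35 + 2*j)/9 (W(j) = ((j + (35 + j))*(j - 65))/9 = ((35 + 2*j)*(-65 + j))/9 = ((-65 + j)*(35 + 2*j))/9 = (-65 + j)*(35 + 2*j)/9)
(4357 + 1572)*(W(42) - 1277) = (4357 + 1572)*((-2275/9 - 95/9*42 + (2/9)*42²) - 1277) = 5929*((-2275/9 - 1330/3 + (2/9)*1764) - 1277) = 5929*((-2275/9 - 1330/3 + 392) - 1277) = 5929*(-2737/9 - 1277) = 5929*(-14230/9) = -84369670/9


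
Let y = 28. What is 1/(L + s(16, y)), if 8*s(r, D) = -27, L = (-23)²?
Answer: 8/4205 ≈ 0.0019025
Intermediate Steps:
L = 529
s(r, D) = -27/8 (s(r, D) = (⅛)*(-27) = -27/8)
1/(L + s(16, y)) = 1/(529 - 27/8) = 1/(4205/8) = 8/4205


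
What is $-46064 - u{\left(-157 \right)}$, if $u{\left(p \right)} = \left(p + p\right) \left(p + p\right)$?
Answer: $-144660$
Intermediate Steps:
$u{\left(p \right)} = 4 p^{2}$ ($u{\left(p \right)} = 2 p 2 p = 4 p^{2}$)
$-46064 - u{\left(-157 \right)} = -46064 - 4 \left(-157\right)^{2} = -46064 - 4 \cdot 24649 = -46064 - 98596 = -144660$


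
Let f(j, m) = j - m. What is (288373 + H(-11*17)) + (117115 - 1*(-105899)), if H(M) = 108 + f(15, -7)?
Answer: 511517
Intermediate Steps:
H(M) = 130 (H(M) = 108 + (15 - 1*(-7)) = 108 + (15 + 7) = 108 + 22 = 130)
(288373 + H(-11*17)) + (117115 - 1*(-105899)) = (288373 + 130) + (117115 - 1*(-105899)) = 288503 + (117115 + 105899) = 288503 + 223014 = 511517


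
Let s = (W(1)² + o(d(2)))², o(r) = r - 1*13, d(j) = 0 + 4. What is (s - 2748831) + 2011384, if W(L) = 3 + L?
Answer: -737398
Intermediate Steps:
d(j) = 4
o(r) = -13 + r (o(r) = r - 13 = -13 + r)
s = 49 (s = ((3 + 1)² + (-13 + 4))² = (4² - 9)² = (16 - 9)² = 7² = 49)
(s - 2748831) + 2011384 = (49 - 2748831) + 2011384 = -2748782 + 2011384 = -737398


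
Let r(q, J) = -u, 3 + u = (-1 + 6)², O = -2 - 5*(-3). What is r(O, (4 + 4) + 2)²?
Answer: 484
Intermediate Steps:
O = 13 (O = -2 + 15 = 13)
u = 22 (u = -3 + (-1 + 6)² = -3 + 5² = -3 + 25 = 22)
r(q, J) = -22 (r(q, J) = -1*22 = -22)
r(O, (4 + 4) + 2)² = (-22)² = 484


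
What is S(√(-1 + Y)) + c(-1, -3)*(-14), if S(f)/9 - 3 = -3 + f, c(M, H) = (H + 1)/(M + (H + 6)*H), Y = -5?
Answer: -14/5 + 9*I*√6 ≈ -2.8 + 22.045*I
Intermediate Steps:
c(M, H) = (1 + H)/(M + H*(6 + H)) (c(M, H) = (1 + H)/(M + (6 + H)*H) = (1 + H)/(M + H*(6 + H)))
S(f) = 9*f (S(f) = 27 + 9*(-3 + f) = 27 + (-27 + 9*f) = 9*f)
S(√(-1 + Y)) + c(-1, -3)*(-14) = 9*√(-1 - 5) + ((1 - 3)/(-1 + (-3)² + 6*(-3)))*(-14) = 9*√(-6) + (-2/(-1 + 9 - 18))*(-14) = 9*(I*√6) + (-2/(-10))*(-14) = 9*I*√6 - ⅒*(-2)*(-14) = 9*I*√6 + (⅕)*(-14) = 9*I*√6 - 14/5 = -14/5 + 9*I*√6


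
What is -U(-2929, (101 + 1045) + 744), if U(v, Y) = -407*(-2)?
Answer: -814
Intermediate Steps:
U(v, Y) = 814
-U(-2929, (101 + 1045) + 744) = -1*814 = -814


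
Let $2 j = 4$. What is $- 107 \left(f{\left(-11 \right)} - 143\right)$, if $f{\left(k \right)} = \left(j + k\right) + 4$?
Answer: $15836$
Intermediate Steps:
$j = 2$ ($j = \frac{1}{2} \cdot 4 = 2$)
$f{\left(k \right)} = 6 + k$ ($f{\left(k \right)} = \left(2 + k\right) + 4 = 6 + k$)
$- 107 \left(f{\left(-11 \right)} - 143\right) = - 107 \left(\left(6 - 11\right) - 143\right) = - 107 \left(-5 - 143\right) = \left(-107\right) \left(-148\right) = 15836$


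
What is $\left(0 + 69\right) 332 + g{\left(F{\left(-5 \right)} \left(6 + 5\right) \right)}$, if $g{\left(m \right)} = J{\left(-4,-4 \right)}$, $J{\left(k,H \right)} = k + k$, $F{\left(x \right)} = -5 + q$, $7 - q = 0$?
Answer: $22900$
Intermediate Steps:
$q = 7$ ($q = 7 - 0 = 7 + 0 = 7$)
$F{\left(x \right)} = 2$ ($F{\left(x \right)} = -5 + 7 = 2$)
$J{\left(k,H \right)} = 2 k$
$g{\left(m \right)} = -8$ ($g{\left(m \right)} = 2 \left(-4\right) = -8$)
$\left(0 + 69\right) 332 + g{\left(F{\left(-5 \right)} \left(6 + 5\right) \right)} = \left(0 + 69\right) 332 - 8 = 69 \cdot 332 - 8 = 22908 - 8 = 22900$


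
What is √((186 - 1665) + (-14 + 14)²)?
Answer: I*√1479 ≈ 38.458*I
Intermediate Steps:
√((186 - 1665) + (-14 + 14)²) = √(-1479 + 0²) = √(-1479 + 0) = √(-1479) = I*√1479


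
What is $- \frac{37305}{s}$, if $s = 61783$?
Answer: $- \frac{37305}{61783} \approx -0.60381$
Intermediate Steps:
$- \frac{37305}{s} = - \frac{37305}{61783}$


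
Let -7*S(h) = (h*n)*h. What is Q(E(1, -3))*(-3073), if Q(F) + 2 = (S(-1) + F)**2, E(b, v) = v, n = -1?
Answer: -132578/7 ≈ -18940.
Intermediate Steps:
S(h) = h**2/7 (S(h) = -h*(-1)*h/7 = -(-h)*h/7 = -(-1)*h**2/7 = h**2/7)
Q(F) = -2 + (1/7 + F)**2 (Q(F) = -2 + ((1/7)*(-1)**2 + F)**2 = -2 + ((1/7)*1 + F)**2 = -2 + (1/7 + F)**2)
Q(E(1, -3))*(-3073) = (-2 + (1 + 7*(-3))**2/49)*(-3073) = (-2 + (1 - 21)**2/49)*(-3073) = (-2 + (1/49)*(-20)**2)*(-3073) = (-2 + (1/49)*400)*(-3073) = (-2 + 400/49)*(-3073) = (302/49)*(-3073) = -132578/7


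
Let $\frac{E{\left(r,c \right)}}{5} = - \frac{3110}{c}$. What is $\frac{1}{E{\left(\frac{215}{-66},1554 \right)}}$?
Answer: $- \frac{777}{7775} \approx -0.099936$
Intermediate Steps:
$E{\left(r,c \right)} = - \frac{15550}{c}$ ($E{\left(r,c \right)} = 5 \left(- \frac{3110}{c}\right) = - \frac{15550}{c}$)
$\frac{1}{E{\left(\frac{215}{-66},1554 \right)}} = \frac{1}{\left(-15550\right) \frac{1}{1554}} = \frac{1}{- \frac{7775}{777}} = - \frac{777}{7775}$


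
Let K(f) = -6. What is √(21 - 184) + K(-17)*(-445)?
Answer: 2670 + I*√163 ≈ 2670.0 + 12.767*I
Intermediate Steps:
√(21 - 184) + K(-17)*(-445) = √(21 - 184) - 6*(-445) = √(-163) + 2670 = I*√163 + 2670 = 2670 + I*√163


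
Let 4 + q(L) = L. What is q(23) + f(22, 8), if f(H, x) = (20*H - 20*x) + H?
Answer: 321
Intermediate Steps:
f(H, x) = -20*x + 21*H (f(H, x) = (-20*x + 20*H) + H = -20*x + 21*H)
q(L) = -4 + L
q(23) + f(22, 8) = (-4 + 23) + (-20*8 + 21*22) = 19 + (-160 + 462) = 19 + 302 = 321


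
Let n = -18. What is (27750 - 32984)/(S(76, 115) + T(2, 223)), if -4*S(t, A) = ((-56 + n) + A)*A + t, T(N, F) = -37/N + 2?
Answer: 20936/4857 ≈ 4.3105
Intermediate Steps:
T(N, F) = 2 - 37/N
S(t, A) = -t/4 - A*(-74 + A)/4 (S(t, A) = -(((-56 - 18) + A)*A + t)/4 = -((-74 + A)*A + t)/4 = -(A*(-74 + A) + t)/4 = -(t + A*(-74 + A))/4 = -t/4 - A*(-74 + A)/4)
(27750 - 32984)/(S(76, 115) + T(2, 223)) = (27750 - 32984)/((-¼*76 - ¼*115² + (37/2)*115) + (2 - 37/2)) = -5234/((-19 - ¼*13225 + 4255/2) + (2 - 37*½)) = -5234/((-19 - 13225/4 + 4255/2) + (2 - 37/2)) = -5234/(-4791/4 - 33/2) = -5234/(-4857/4) = -5234*(-4/4857) = 20936/4857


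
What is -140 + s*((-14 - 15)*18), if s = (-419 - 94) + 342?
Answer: 89122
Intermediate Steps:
s = -171 (s = -513 + 342 = -171)
-140 + s*((-14 - 15)*18) = -140 - 171*(-14 - 15)*18 = -140 - (-4959)*18 = -140 - 171*(-522) = -140 + 89262 = 89122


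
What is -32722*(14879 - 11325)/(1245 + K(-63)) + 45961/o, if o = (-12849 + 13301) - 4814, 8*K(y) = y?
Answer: -1352883293755/14390238 ≈ -94014.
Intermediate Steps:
K(y) = y/8
o = -4362 (o = 452 - 4814 = -4362)
-32722*(14879 - 11325)/(1245 + K(-63)) + 45961/o = -32722*(14879 - 11325)/(1245 + (⅛)*(-63)) + 45961/(-4362) = -32722*3554/(1245 - 63/8) + 45961*(-1/4362) = -32722/((9897/8)*(1/3554)) - 45961/4362 = -32722/9897/28432 - 45961/4362 = -32722*28432/9897 - 45961/4362 = -930351904/9897 - 45961/4362 = -1352883293755/14390238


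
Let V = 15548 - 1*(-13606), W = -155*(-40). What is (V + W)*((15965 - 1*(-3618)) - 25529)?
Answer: -210214884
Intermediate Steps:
W = 6200
V = 29154 (V = 15548 + 13606 = 29154)
(V + W)*((15965 - 1*(-3618)) - 25529) = (29154 + 6200)*((15965 - 1*(-3618)) - 25529) = 35354*((15965 + 3618) - 25529) = 35354*(19583 - 25529) = 35354*(-5946) = -210214884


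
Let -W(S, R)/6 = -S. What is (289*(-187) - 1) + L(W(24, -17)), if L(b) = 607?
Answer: -53437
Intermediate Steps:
W(S, R) = 6*S (W(S, R) = -(-6)*S = 6*S)
(289*(-187) - 1) + L(W(24, -17)) = (289*(-187) - 1) + 607 = (-54043 - 1) + 607 = -54044 + 607 = -53437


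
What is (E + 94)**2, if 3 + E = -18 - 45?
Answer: 784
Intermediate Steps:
E = -66 (E = -3 + (-18 - 45) = -3 - 63 = -66)
(E + 94)**2 = (-66 + 94)**2 = 28**2 = 784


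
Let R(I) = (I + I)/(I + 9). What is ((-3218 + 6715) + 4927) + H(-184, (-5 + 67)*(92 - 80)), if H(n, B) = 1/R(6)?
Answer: 33701/4 ≈ 8425.3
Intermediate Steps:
R(I) = 2*I/(9 + I) (R(I) = (2*I)/(9 + I) = 2*I/(9 + I))
H(n, B) = 5/4 (H(n, B) = 1/(2*6/(9 + 6)) = 1/(2*6/15) = 1/(2*6*(1/15)) = 1/(⅘) = 5/4)
((-3218 + 6715) + 4927) + H(-184, (-5 + 67)*(92 - 80)) = ((-3218 + 6715) + 4927) + 5/4 = (3497 + 4927) + 5/4 = 8424 + 5/4 = 33701/4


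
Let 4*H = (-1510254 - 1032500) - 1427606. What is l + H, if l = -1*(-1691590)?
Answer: 699000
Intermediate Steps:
H = -992590 (H = ((-1510254 - 1032500) - 1427606)/4 = (-2542754 - 1427606)/4 = (¼)*(-3970360) = -992590)
l = 1691590
l + H = 1691590 - 992590 = 699000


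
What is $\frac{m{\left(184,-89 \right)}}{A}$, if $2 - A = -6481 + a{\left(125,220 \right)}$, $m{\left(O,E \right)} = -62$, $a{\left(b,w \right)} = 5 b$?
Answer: $- \frac{31}{2929} \approx -0.010584$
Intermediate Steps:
$A = 5858$ ($A = 2 - \left(-6481 + 5 \cdot 125\right) = 2 - \left(-6481 + 625\right) = 2 - -5856 = 2 + 5856 = 5858$)
$\frac{m{\left(184,-89 \right)}}{A} = - \frac{62}{5858} = \left(-62\right) \frac{1}{5858} = - \frac{31}{2929}$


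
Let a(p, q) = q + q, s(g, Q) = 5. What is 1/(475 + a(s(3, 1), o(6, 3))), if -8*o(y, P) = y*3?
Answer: 2/941 ≈ 0.0021254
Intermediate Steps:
o(y, P) = -3*y/8 (o(y, P) = -y*3/8 = -3*y/8)
a(p, q) = 2*q
1/(475 + a(s(3, 1), o(6, 3))) = 1/(475 + 2*(-3/8*6)) = 1/(475 + 2*(-9/4)) = 1/(475 - 9/2) = 1/(941/2) = 2/941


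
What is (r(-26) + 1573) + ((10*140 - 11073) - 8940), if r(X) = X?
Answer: -17066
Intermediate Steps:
(r(-26) + 1573) + ((10*140 - 11073) - 8940) = (-26 + 1573) + ((10*140 - 11073) - 8940) = 1547 + ((1400 - 11073) - 8940) = 1547 + (-9673 - 8940) = 1547 - 18613 = -17066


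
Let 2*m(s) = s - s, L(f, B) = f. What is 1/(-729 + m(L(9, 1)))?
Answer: -1/729 ≈ -0.0013717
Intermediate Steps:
m(s) = 0 (m(s) = (s - s)/2 = (1/2)*0 = 0)
1/(-729 + m(L(9, 1))) = 1/(-729 + 0) = 1/(-729) = -1/729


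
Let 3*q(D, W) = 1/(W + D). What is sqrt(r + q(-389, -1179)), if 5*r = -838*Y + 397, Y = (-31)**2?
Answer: I*sqrt(113590451670)/840 ≈ 401.23*I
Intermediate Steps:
Y = 961
q(D, W) = 1/(3*(D + W)) (q(D, W) = 1/(3*(W + D)) = 1/(3*(D + W)))
r = -804921/5 (r = (-838*961 + 397)/5 = (-805318 + 397)/5 = (1/5)*(-804921) = -804921/5 ≈ -1.6098e+5)
sqrt(r + q(-389, -1179)) = sqrt(-804921/5 + 1/(3*(-389 - 1179))) = sqrt(-804921/5 + (1/3)/(-1568)) = sqrt(-804921/5 + (1/3)*(-1/1568)) = sqrt(-804921/5 - 1/4704) = sqrt(-3786348389/23520) = I*sqrt(113590451670)/840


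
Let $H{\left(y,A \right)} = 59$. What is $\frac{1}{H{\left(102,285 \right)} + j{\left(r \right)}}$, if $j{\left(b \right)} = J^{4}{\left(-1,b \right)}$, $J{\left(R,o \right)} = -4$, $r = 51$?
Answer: $\frac{1}{315} \approx 0.0031746$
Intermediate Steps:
$j{\left(b \right)} = 256$ ($j{\left(b \right)} = \left(-4\right)^{4} = 256$)
$\frac{1}{H{\left(102,285 \right)} + j{\left(r \right)}} = \frac{1}{59 + 256} = \frac{1}{315}$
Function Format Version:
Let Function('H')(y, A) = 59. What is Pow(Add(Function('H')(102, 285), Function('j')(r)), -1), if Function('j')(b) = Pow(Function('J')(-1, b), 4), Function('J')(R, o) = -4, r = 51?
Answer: Rational(1, 315) ≈ 0.0031746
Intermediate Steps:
Function('j')(b) = 256 (Function('j')(b) = Pow(-4, 4) = 256)
Pow(Add(Function('H')(102, 285), Function('j')(r)), -1) = Pow(Add(59, 256), -1) = Pow(315, -1) = Rational(1, 315)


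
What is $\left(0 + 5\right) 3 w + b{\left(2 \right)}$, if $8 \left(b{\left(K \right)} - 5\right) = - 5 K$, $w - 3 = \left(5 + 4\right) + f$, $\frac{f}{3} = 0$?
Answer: $\frac{735}{4} \approx 183.75$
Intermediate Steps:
$f = 0$ ($f = 3 \cdot 0 = 0$)
$w = 12$ ($w = 3 + \left(\left(5 + 4\right) + 0\right) = 3 + \left(9 + 0\right) = 3 + 9 = 12$)
$b{\left(K \right)} = 5 - \frac{5 K}{8}$ ($b{\left(K \right)} = 5 + \frac{\left(-5\right) K}{8} = 5 - \frac{5 K}{8}$)
$\left(0 + 5\right) 3 w + b{\left(2 \right)} = \left(0 + 5\right) 3 \cdot 12 + \left(5 - \frac{5}{4}\right) = 5 \cdot 3 \cdot 12 + \left(5 - \frac{5}{4}\right) = 15 \cdot 12 + \frac{15}{4} = 180 + \frac{15}{4} = \frac{735}{4}$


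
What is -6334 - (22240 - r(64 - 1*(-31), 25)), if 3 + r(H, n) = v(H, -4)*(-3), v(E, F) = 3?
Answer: -28586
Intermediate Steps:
r(H, n) = -12 (r(H, n) = -3 + 3*(-3) = -3 - 9 = -12)
-6334 - (22240 - r(64 - 1*(-31), 25)) = -6334 - (22240 - 1*(-12)) = -6334 - (22240 + 12) = -6334 - 1*22252 = -6334 - 22252 = -28586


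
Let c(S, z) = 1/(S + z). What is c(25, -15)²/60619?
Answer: 1/6061900 ≈ 1.6496e-7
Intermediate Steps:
c(25, -15)²/60619 = (1/(25 - 15))²/60619 = (1/10)²*(1/60619) = (⅒)²*(1/60619) = (1/100)*(1/60619) = 1/6061900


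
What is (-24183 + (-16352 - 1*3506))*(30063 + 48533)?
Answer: -3461446436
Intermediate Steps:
(-24183 + (-16352 - 1*3506))*(30063 + 48533) = (-24183 + (-16352 - 3506))*78596 = (-24183 - 19858)*78596 = -44041*78596 = -3461446436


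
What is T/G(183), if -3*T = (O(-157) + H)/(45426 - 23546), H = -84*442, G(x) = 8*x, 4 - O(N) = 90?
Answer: 18607/48048480 ≈ 0.00038725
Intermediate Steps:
O(N) = -86 (O(N) = 4 - 1*90 = 4 - 90 = -86)
H = -37128
T = 18607/32820 (T = -(-86 - 37128)/(3*(45426 - 23546)) = -(-37214)/(3*21880) = -⅓*(-18607/10940) = 18607/32820 ≈ 0.56694)
T/G(183) = 18607/(32820*((8*183))) = (18607/32820)/1464 = (18607/32820)*(1/1464) = 18607/48048480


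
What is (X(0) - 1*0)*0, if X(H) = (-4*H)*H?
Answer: 0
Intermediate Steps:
X(H) = -4*H²
(X(0) - 1*0)*0 = (-4*0² - 1*0)*0 = (-4*0 + 0)*0 = (0 + 0)*0 = 0*0 = 0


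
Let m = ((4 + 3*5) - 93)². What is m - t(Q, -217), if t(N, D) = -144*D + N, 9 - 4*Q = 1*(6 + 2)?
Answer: -103089/4 ≈ -25772.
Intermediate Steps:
Q = ¼ (Q = 9/4 - (6 + 2)/4 = 9/4 - 8/4 = 9/4 - ¼*8 = 9/4 - 2 = ¼ ≈ 0.25000)
t(N, D) = N - 144*D
m = 5476 (m = ((4 + 15) - 93)² = (19 - 93)² = (-74)² = 5476)
m - t(Q, -217) = 5476 - (¼ - 144*(-217)) = 5476 - (¼ + 31248) = 5476 - 1*124993/4 = 5476 - 124993/4 = -103089/4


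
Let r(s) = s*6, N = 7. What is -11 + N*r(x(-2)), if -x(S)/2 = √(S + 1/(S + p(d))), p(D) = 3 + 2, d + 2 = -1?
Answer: -11 - 28*I*√15 ≈ -11.0 - 108.44*I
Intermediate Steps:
d = -3 (d = -2 - 1 = -3)
p(D) = 5
x(S) = -2*√(S + 1/(5 + S)) (x(S) = -2*√(S + 1/(S + 5)) = -2*√(S + 1/(5 + S)))
r(s) = 6*s
-11 + N*r(x(-2)) = -11 + 7*(6*(-2*√(1 - 2*(5 - 2))/√(5 - 2))) = -11 + 7*(6*(-2*√3*√(1 - 2*3)/3)) = -11 + 7*(6*(-2*√3*√(1 - 6)/3)) = -11 + 7*(6*(-2*I*√15/3)) = -11 + 7*(-4*I*√15) = -11 - 28*I*√15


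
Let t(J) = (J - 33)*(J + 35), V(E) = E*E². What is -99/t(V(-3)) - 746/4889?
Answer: 41977/782240 ≈ 0.053663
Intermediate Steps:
V(E) = E³
t(J) = (-33 + J)*(35 + J)
-99/t(V(-3)) - 746/4889 = -99/(-1155 + ((-3)³)² + 2*(-3)³) - 746/4889 = -99/(-1155 + (-27)² + 2*(-27)) - 746*1/4889 = -99/(-1155 + 729 - 54) - 746/4889 = -99/(-480) - 746/4889 = -99*(-1/480) - 746/4889 = 33/160 - 746/4889 = 41977/782240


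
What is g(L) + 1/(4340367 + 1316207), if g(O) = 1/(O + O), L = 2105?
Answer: 1415196/5953544135 ≈ 0.00023771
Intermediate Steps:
g(O) = 1/(2*O)
g(L) + 1/(4340367 + 1316207) = (½)/2105 + 1/(4340367 + 1316207) = (½)*(1/2105) + 1/5656574 = 1/4210 + 1/5656574 = 1415196/5953544135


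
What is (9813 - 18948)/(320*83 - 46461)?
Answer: 1305/2843 ≈ 0.45902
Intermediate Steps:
(9813 - 18948)/(320*83 - 46461) = -9135/(26560 - 46461) = -9135/(-19901) = -9135*(-1/19901) = 1305/2843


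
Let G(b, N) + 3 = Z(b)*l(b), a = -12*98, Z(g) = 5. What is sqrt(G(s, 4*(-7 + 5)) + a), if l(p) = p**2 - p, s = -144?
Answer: 3*sqrt(11469) ≈ 321.28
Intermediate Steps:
a = -1176
G(b, N) = -3 + 5*b*(-1 + b) (G(b, N) = -3 + 5*(b*(-1 + b)) = -3 + 5*b*(-1 + b))
sqrt(G(s, 4*(-7 + 5)) + a) = sqrt((-3 + 5*(-144)*(-1 - 144)) - 1176) = sqrt((-3 + 5*(-144)*(-145)) - 1176) = sqrt((-3 + 104400) - 1176) = sqrt(104397 - 1176) = sqrt(103221) = 3*sqrt(11469)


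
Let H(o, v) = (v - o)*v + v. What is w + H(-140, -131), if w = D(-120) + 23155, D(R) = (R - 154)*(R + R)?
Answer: 87605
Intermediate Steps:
D(R) = 2*R*(-154 + R) (D(R) = (-154 + R)*(2*R) = 2*R*(-154 + R))
w = 88915 (w = 2*(-120)*(-154 - 120) + 23155 = 2*(-120)*(-274) + 23155 = 65760 + 23155 = 88915)
H(o, v) = v + v*(v - o) (H(o, v) = v*(v - o) + v = v + v*(v - o))
w + H(-140, -131) = 88915 - 131*(1 - 131 - 1*(-140)) = 88915 - 131*(1 - 131 + 140) = 88915 - 131*10 = 88915 - 1310 = 87605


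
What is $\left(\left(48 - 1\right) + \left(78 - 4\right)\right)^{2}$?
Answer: $14641$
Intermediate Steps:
$\left(\left(48 - 1\right) + \left(78 - 4\right)\right)^{2} = \left(47 + 74\right)^{2} = 121^{2} = 14641$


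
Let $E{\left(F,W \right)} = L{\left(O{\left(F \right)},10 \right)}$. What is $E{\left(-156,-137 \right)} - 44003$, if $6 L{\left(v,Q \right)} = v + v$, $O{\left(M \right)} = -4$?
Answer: $- \frac{132013}{3} \approx -44004.0$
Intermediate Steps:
$L{\left(v,Q \right)} = \frac{v}{3}$ ($L{\left(v,Q \right)} = \frac{v + v}{6} = \frac{2 v}{6} = \frac{v}{3}$)
$E{\left(F,W \right)} = - \frac{4}{3}$ ($E{\left(F,W \right)} = \frac{1}{3} \left(-4\right) = - \frac{4}{3}$)
$E{\left(-156,-137 \right)} - 44003 = - \frac{4}{3} - 44003 = - \frac{132013}{3}$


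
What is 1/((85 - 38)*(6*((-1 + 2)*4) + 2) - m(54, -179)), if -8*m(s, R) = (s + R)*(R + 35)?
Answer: 1/3472 ≈ 0.00028802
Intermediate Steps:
m(s, R) = -(35 + R)*(R + s)/8 (m(s, R) = -(s + R)*(R + 35)/8 = -(R + s)*(35 + R)/8 = -(35 + R)*(R + s)/8)
1/((85 - 38)*(6*((-1 + 2)*4) + 2) - m(54, -179)) = 1/((85 - 38)*(6*((-1 + 2)*4) + 2) - (-35/8*(-179) - 35/8*54 - 1/8*(-179)**2 - 1/8*(-179)*54)) = 1/(47*(6*(1*4) + 2) - (6265/8 - 945/4 - 1/8*32041 + 4833/4)) = 1/(47*(6*4 + 2) - (6265/8 - 945/4 - 32041/8 + 4833/4)) = 1/(47*(24 + 2) - 1*(-2250)) = 1/(47*26 + 2250) = 1/(1222 + 2250) = 1/3472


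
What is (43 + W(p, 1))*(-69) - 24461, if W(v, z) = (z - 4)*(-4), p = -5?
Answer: -28256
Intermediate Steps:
W(v, z) = 16 - 4*z (W(v, z) = (-4 + z)*(-4) = 16 - 4*z)
(43 + W(p, 1))*(-69) - 24461 = (43 + (16 - 4*1))*(-69) - 24461 = (43 + (16 - 4))*(-69) - 24461 = (43 + 12)*(-69) - 24461 = 55*(-69) - 24461 = -3795 - 24461 = -28256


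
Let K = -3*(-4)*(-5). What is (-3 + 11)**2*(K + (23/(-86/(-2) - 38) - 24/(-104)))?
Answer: -229504/65 ≈ -3530.8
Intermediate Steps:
K = -60 (K = 12*(-5) = -60)
(-3 + 11)**2*(K + (23/(-86/(-2) - 38) - 24/(-104))) = (-3 + 11)**2*(-60 + (23/(-86/(-2) - 38) - 24/(-104))) = 8**2*(-60 + (23/(-86*(-1/2) - 38) - 24*(-1/104))) = 64*(-60 + (23/(43 - 38) + 3/13)) = 64*(-60 + (23/5 + 3/13)) = 64*(-60 + 314/65) = 64*(-3586/65) = -229504/65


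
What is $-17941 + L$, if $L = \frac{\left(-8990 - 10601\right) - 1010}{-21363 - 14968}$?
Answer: $- \frac{651793870}{36331} \approx -17940.0$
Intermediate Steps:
$L = \frac{20601}{36331}$ ($L = \frac{-19591 - 1010}{-36331} = \left(-20601\right) \left(- \frac{1}{36331}\right) = \frac{20601}{36331} \approx 0.56704$)
$-17941 + L = -17941 + \frac{20601}{36331} = - \frac{651793870}{36331}$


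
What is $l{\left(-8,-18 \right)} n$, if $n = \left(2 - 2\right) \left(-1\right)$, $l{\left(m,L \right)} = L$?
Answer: $0$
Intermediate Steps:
$n = 0$ ($n = 0 \left(-1\right) = 0$)
$l{\left(-8,-18 \right)} n = \left(-18\right) 0 = 0$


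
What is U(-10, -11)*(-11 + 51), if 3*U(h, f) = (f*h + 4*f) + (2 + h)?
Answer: 2320/3 ≈ 773.33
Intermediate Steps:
U(h, f) = ⅔ + h/3 + 4*f/3 + f*h/3 (U(h, f) = ((f*h + 4*f) + (2 + h))/3 = ((4*f + f*h) + (2 + h))/3 = (2 + h + 4*f + f*h)/3 = ⅔ + h/3 + 4*f/3 + f*h/3)
U(-10, -11)*(-11 + 51) = (⅔ + (⅓)*(-10) + (4/3)*(-11) + (⅓)*(-11)*(-10))*(-11 + 51) = (⅔ - 10/3 - 44/3 + 110/3)*40 = (58/3)*40 = 2320/3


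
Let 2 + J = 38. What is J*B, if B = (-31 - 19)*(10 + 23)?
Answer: -59400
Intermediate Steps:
J = 36 (J = -2 + 38 = 36)
B = -1650 (B = -50*33 = -1650)
J*B = 36*(-1650) = -59400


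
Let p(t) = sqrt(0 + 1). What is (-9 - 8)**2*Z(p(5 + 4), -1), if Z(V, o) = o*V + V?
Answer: 0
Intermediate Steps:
p(t) = 1 (p(t) = sqrt(1) = 1)
Z(V, o) = V + V*o (Z(V, o) = V*o + V = V + V*o)
(-9 - 8)**2*Z(p(5 + 4), -1) = (-9 - 8)**2*(1*(1 - 1)) = (-17)**2*(1*0) = 289*0 = 0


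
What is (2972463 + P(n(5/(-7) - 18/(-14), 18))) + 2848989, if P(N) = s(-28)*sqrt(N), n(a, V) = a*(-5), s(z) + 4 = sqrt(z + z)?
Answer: 5821452 - 4*sqrt(10) - 8*I*sqrt(35)/7 ≈ 5.8214e+6 - 6.7612*I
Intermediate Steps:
s(z) = -4 + sqrt(2)*sqrt(z) (s(z) = -4 + sqrt(z + z) = -4 + sqrt(2*z) = -4 + sqrt(2)*sqrt(z))
n(a, V) = -5*a
P(N) = sqrt(N)*(-4 + 2*I*sqrt(14)) (P(N) = (-4 + sqrt(2)*sqrt(-28))*sqrt(N) = (-4 + sqrt(2)*(2*I*sqrt(7)))*sqrt(N) = (-4 + 2*I*sqrt(14))*sqrt(N) = sqrt(N)*(-4 + 2*I*sqrt(14)))
(2972463 + P(n(5/(-7) - 18/(-14), 18))) + 2848989 = (2972463 + 2*sqrt(-5*(5/(-7) - 18/(-14)))*(-2 + I*sqrt(14))) + 2848989 = (2972463 + 2*sqrt(-5*(5*(-1/7) - 18*(-1/14)))*(-2 + I*sqrt(14))) + 2848989 = (2972463 + 2*sqrt(-5*(-5/7 + 9/7))*(-2 + I*sqrt(14))) + 2848989 = (2972463 + 2*sqrt(-5*4/7)*(-2 + I*sqrt(14))) + 2848989 = (2972463 + 2*sqrt(-20/7)*(-2 + I*sqrt(14))) + 2848989 = (2972463 + 2*(2*I*sqrt(35)/7)*(-2 + I*sqrt(14))) + 2848989 = (2972463 + 4*I*sqrt(35)*(-2 + I*sqrt(14))/7) + 2848989 = 5821452 + 4*I*sqrt(35)*(-2 + I*sqrt(14))/7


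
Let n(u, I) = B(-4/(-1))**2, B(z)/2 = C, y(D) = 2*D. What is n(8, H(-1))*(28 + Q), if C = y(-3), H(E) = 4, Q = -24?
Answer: 576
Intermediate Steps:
C = -6 (C = 2*(-3) = -6)
B(z) = -12 (B(z) = 2*(-6) = -12)
n(u, I) = 144 (n(u, I) = (-12)**2 = 144)
n(8, H(-1))*(28 + Q) = 144*(28 - 24) = 144*4 = 576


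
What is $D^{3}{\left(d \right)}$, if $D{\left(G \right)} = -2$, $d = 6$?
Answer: $-8$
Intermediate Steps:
$D^{3}{\left(d \right)} = \left(-2\right)^{3} = -8$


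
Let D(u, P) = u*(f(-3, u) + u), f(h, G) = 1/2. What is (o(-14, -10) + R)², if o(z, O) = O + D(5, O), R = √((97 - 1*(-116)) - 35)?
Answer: 1937/4 + 35*√178 ≈ 951.21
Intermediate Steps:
R = √178 (R = √((97 + 116) - 35) = √(213 - 35) = √178 ≈ 13.342)
f(h, G) = ½
D(u, P) = u*(½ + u)
o(z, O) = 55/2 + O (o(z, O) = O + 5*(½ + 5) = O + 5*(11/2) = O + 55/2 = 55/2 + O)
(o(-14, -10) + R)² = ((55/2 - 10) + √178)² = (35/2 + √178)²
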